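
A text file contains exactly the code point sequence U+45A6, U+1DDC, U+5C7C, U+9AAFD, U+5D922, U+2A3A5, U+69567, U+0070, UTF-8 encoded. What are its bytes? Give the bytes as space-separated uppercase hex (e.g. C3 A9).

E4 96 A6 E1 B7 9C E5 B1 BC F2 9A AB BD F1 9D A4 A2 F0 AA 8E A5 F1 A9 95 A7 70

U+45A6: 3-byte form → E4 96 A6.
U+1DDC: 3-byte form → E1 B7 9C.
U+5C7C: 3-byte form → E5 B1 BC.
U+9AAFD: 4-byte form → F2 9A AB BD.
U+5D922: 4-byte form → F1 9D A4 A2.
U+2A3A5: 4-byte form → F0 AA 8E A5.
U+69567: 4-byte form → F1 A9 95 A7.
U+0070: 1-byte form → 70.
Concatenated (26 bytes): E4 96 A6 E1 B7 9C E5 B1 BC F2 9A AB BD F1 9D A4 A2 F0 AA 8E A5 F1 A9 95 A7 70.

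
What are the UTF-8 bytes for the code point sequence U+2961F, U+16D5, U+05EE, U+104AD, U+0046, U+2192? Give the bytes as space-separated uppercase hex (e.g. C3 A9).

U+2961F: 4-byte form → F0 A9 98 9F.
U+16D5: 3-byte form → E1 9B 95.
U+05EE: 2-byte form → D7 AE.
U+104AD: 4-byte form → F0 90 92 AD.
U+0046: 1-byte form → 46.
U+2192: 3-byte form → E2 86 92.
Concatenated (17 bytes): F0 A9 98 9F E1 9B 95 D7 AE F0 90 92 AD 46 E2 86 92.

F0 A9 98 9F E1 9B 95 D7 AE F0 90 92 AD 46 E2 86 92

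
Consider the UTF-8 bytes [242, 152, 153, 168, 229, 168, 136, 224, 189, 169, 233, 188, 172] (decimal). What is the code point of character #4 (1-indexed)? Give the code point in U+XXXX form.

U+9F2C

Offset 0: leading byte 0xF2 = 11110010 → 4-byte char #1 = F2 98 99 A8.
Offset 4: leading byte 0xE5 = 11100101 → 3-byte char #2 = E5 A8 88.
Offset 7: leading byte 0xE0 = 11100000 → 3-byte char #3 = E0 BD A9.
Offset 10: leading byte 0xE9 = 11101001 → 3-byte char #4 = E9 BC AC.
Leading byte 0xE9 = 11101001 matches 1110xxxx → 3-byte sequence.
Byte 1: 0xE9 = 11101001, payload 1001 (4 bits).
Byte 2: 0xBC = 10111100 (10xxxxxx ✓), payload 111100.
Byte 3: 0xAC = 10101100 (10xxxxxx ✓), payload 101100.
Concatenate: 1001111100101100 = 0x9F2C (16 bits → U+9F2C).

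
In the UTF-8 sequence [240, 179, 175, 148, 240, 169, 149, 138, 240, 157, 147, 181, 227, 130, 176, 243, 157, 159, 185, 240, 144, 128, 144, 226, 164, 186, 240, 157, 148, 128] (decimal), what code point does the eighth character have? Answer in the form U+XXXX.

Offset 0: leading byte 0xF0 = 11110000 → 4-byte char #1 = F0 B3 AF 94.
Offset 4: leading byte 0xF0 = 11110000 → 4-byte char #2 = F0 A9 95 8A.
Offset 8: leading byte 0xF0 = 11110000 → 4-byte char #3 = F0 9D 93 B5.
Offset 12: leading byte 0xE3 = 11100011 → 3-byte char #4 = E3 82 B0.
Offset 15: leading byte 0xF3 = 11110011 → 4-byte char #5 = F3 9D 9F B9.
Offset 19: leading byte 0xF0 = 11110000 → 4-byte char #6 = F0 90 80 90.
Offset 23: leading byte 0xE2 = 11100010 → 3-byte char #7 = E2 A4 BA.
Offset 26: leading byte 0xF0 = 11110000 → 4-byte char #8 = F0 9D 94 80.
Leading byte 0xF0 = 11110000 matches 11110xxx → 4-byte sequence.
Byte 1: 0xF0 = 11110000, payload 000 (3 bits).
Byte 2: 0x9D = 10011101 (10xxxxxx ✓), payload 011101.
Byte 3: 0x94 = 10010100 (10xxxxxx ✓), payload 010100.
Byte 4: 0x80 = 10000000 (10xxxxxx ✓), payload 000000.
Concatenate: 000011101010100000000 = 0x1D500 (21 bits → U+1D500).

U+1D500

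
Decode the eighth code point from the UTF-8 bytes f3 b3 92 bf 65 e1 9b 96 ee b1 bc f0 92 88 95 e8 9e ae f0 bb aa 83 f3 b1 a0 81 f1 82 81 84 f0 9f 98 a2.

Offset 0: leading byte 0xF3 = 11110011 → 4-byte char #1 = F3 B3 92 BF.
Offset 4: leading byte 0x65 = 01100101 → 1-byte char #2 = 65.
Offset 5: leading byte 0xE1 = 11100001 → 3-byte char #3 = E1 9B 96.
Offset 8: leading byte 0xEE = 11101110 → 3-byte char #4 = EE B1 BC.
Offset 11: leading byte 0xF0 = 11110000 → 4-byte char #5 = F0 92 88 95.
Offset 15: leading byte 0xE8 = 11101000 → 3-byte char #6 = E8 9E AE.
Offset 18: leading byte 0xF0 = 11110000 → 4-byte char #7 = F0 BB AA 83.
Offset 22: leading byte 0xF3 = 11110011 → 4-byte char #8 = F3 B1 A0 81.
Leading byte 0xF3 = 11110011 matches 11110xxx → 4-byte sequence.
Byte 1: 0xF3 = 11110011, payload 011 (3 bits).
Byte 2: 0xB1 = 10110001 (10xxxxxx ✓), payload 110001.
Byte 3: 0xA0 = 10100000 (10xxxxxx ✓), payload 100000.
Byte 4: 0x81 = 10000001 (10xxxxxx ✓), payload 000001.
Concatenate: 011110001100000000001 = 0xF1801 (21 bits → U+F1801).

U+F1801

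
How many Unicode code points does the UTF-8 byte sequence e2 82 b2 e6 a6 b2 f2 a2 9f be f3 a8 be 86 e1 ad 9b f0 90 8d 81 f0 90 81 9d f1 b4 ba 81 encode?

Byte at offset 0: 0xE2 = 11100010 → 3-byte char (#1). Advance 3.
Byte at offset 3: 0xE6 = 11100110 → 3-byte char (#2). Advance 3.
Byte at offset 6: 0xF2 = 11110010 → 4-byte char (#3). Advance 4.
Byte at offset 10: 0xF3 = 11110011 → 4-byte char (#4). Advance 4.
Byte at offset 14: 0xE1 = 11100001 → 3-byte char (#5). Advance 3.
Byte at offset 17: 0xF0 = 11110000 → 4-byte char (#6). Advance 4.
Byte at offset 21: 0xF0 = 11110000 → 4-byte char (#7). Advance 4.
Byte at offset 25: 0xF1 = 11110001 → 4-byte char (#8). Advance 4.
Reached end at offset 29 after 8 code points.

8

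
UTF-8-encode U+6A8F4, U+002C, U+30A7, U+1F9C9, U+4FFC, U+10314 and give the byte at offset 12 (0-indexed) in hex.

U+6A8F4 → 4-byte form F1 AA A3 B4 at offsets 0–3.
U+002C → 1-byte form 2C at offsets 4–4.
U+30A7 → 3-byte form E3 82 A7 at offsets 5–7.
U+1F9C9 → 4-byte form F0 9F A7 89 at offsets 8–11.
U+4FFC → 3-byte form E4 BF BC at offsets 12–14.
Offset 12 falls in char 5's range; it's byte 1 of E4 BF BC = 0xE4.

0xE4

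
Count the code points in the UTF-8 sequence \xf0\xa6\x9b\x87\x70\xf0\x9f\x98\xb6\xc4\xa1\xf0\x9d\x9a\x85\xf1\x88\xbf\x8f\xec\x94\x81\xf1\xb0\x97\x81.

8

Byte at offset 0: 0xF0 = 11110000 → 4-byte char (#1). Advance 4.
Byte at offset 4: 0x70 = 01110000 → 1-byte char (#2). Advance 1.
Byte at offset 5: 0xF0 = 11110000 → 4-byte char (#3). Advance 4.
Byte at offset 9: 0xC4 = 11000100 → 2-byte char (#4). Advance 2.
Byte at offset 11: 0xF0 = 11110000 → 4-byte char (#5). Advance 4.
Byte at offset 15: 0xF1 = 11110001 → 4-byte char (#6). Advance 4.
Byte at offset 19: 0xEC = 11101100 → 3-byte char (#7). Advance 3.
Byte at offset 22: 0xF1 = 11110001 → 4-byte char (#8). Advance 4.
Reached end at offset 26 after 8 code points.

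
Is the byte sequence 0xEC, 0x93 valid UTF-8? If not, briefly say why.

Leading byte 0xEC = 11101100 → 3-byte form, but only 2 bytes are present.

invalid (sequence truncated)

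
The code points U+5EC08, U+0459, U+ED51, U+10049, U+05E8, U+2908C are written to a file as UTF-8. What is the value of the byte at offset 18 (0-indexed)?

0x8C

U+5EC08 → 4-byte form F1 9E B0 88 at offsets 0–3.
U+0459 → 2-byte form D1 99 at offsets 4–5.
U+ED51 → 3-byte form EE B5 91 at offsets 6–8.
U+10049 → 4-byte form F0 90 81 89 at offsets 9–12.
U+05E8 → 2-byte form D7 A8 at offsets 13–14.
U+2908C → 4-byte form F0 A9 82 8C at offsets 15–18.
Offset 18 falls in char 6's range; it's byte 4 of F0 A9 82 8C = 0x8C.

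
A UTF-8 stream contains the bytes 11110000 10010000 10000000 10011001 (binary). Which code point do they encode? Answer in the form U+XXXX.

U+10019

Leading byte 0xF0 = 11110000 matches 11110xxx → 4-byte sequence.
Byte 1: 0xF0 = 11110000, payload 000 (3 bits).
Byte 2: 0x90 = 10010000 (10xxxxxx ✓), payload 010000.
Byte 3: 0x80 = 10000000 (10xxxxxx ✓), payload 000000.
Byte 4: 0x99 = 10011001 (10xxxxxx ✓), payload 011001.
Concatenate: 000010000000000011001 = 0x10019 (21 bits → U+10019).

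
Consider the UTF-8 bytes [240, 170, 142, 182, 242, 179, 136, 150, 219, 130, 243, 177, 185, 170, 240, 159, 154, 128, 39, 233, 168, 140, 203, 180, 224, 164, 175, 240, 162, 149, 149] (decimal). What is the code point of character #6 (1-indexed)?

U+0027

Offset 0: leading byte 0xF0 = 11110000 → 4-byte char #1 = F0 AA 8E B6.
Offset 4: leading byte 0xF2 = 11110010 → 4-byte char #2 = F2 B3 88 96.
Offset 8: leading byte 0xDB = 11011011 → 2-byte char #3 = DB 82.
Offset 10: leading byte 0xF3 = 11110011 → 4-byte char #4 = F3 B1 B9 AA.
Offset 14: leading byte 0xF0 = 11110000 → 4-byte char #5 = F0 9F 9A 80.
Offset 18: leading byte 0x27 = 00100111 → 1-byte char #6 = 27.
Leading byte 0x27 = 00100111 matches 0xxxxxxx → 1-byte sequence.
Byte 1: 0x27 = 00100111, payload 0100111 (7 bits).
Concatenate: 0100111 = 0x27 (7 bits → U+0027).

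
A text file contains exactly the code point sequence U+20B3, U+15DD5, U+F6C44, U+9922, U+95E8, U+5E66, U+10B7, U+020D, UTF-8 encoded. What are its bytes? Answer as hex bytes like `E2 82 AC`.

U+20B3: 3-byte form → E2 82 B3.
U+15DD5: 4-byte form → F0 95 B7 95.
U+F6C44: 4-byte form → F3 B6 B1 84.
U+9922: 3-byte form → E9 A4 A2.
U+95E8: 3-byte form → E9 97 A8.
U+5E66: 3-byte form → E5 B9 A6.
U+10B7: 3-byte form → E1 82 B7.
U+020D: 2-byte form → C8 8D.
Concatenated (25 bytes): E2 82 B3 F0 95 B7 95 F3 B6 B1 84 E9 A4 A2 E9 97 A8 E5 B9 A6 E1 82 B7 C8 8D.

E2 82 B3 F0 95 B7 95 F3 B6 B1 84 E9 A4 A2 E9 97 A8 E5 B9 A6 E1 82 B7 C8 8D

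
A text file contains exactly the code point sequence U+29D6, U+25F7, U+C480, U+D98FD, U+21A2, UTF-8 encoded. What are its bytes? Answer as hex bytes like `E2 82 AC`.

U+29D6: 3-byte form → E2 A7 96.
U+25F7: 3-byte form → E2 97 B7.
U+C480: 3-byte form → EC 92 80.
U+D98FD: 4-byte form → F3 99 A3 BD.
U+21A2: 3-byte form → E2 86 A2.
Concatenated (16 bytes): E2 A7 96 E2 97 B7 EC 92 80 F3 99 A3 BD E2 86 A2.

E2 A7 96 E2 97 B7 EC 92 80 F3 99 A3 BD E2 86 A2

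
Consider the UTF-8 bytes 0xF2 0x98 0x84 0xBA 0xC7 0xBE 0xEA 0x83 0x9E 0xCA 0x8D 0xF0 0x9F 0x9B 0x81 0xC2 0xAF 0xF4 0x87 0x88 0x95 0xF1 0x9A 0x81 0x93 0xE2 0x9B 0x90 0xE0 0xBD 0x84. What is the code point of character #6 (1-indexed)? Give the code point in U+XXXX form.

U+00AF

Offset 0: leading byte 0xF2 = 11110010 → 4-byte char #1 = F2 98 84 BA.
Offset 4: leading byte 0xC7 = 11000111 → 2-byte char #2 = C7 BE.
Offset 6: leading byte 0xEA = 11101010 → 3-byte char #3 = EA 83 9E.
Offset 9: leading byte 0xCA = 11001010 → 2-byte char #4 = CA 8D.
Offset 11: leading byte 0xF0 = 11110000 → 4-byte char #5 = F0 9F 9B 81.
Offset 15: leading byte 0xC2 = 11000010 → 2-byte char #6 = C2 AF.
Leading byte 0xC2 = 11000010 matches 110xxxxx → 2-byte sequence.
Byte 1: 0xC2 = 11000010, payload 00010 (5 bits).
Byte 2: 0xAF = 10101111 (10xxxxxx ✓), payload 101111.
Concatenate: 00010101111 = 0xAF (11 bits → U+00AF).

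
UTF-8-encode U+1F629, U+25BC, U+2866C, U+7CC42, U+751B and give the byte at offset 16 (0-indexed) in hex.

0x94

U+1F629 → 4-byte form F0 9F 98 A9 at offsets 0–3.
U+25BC → 3-byte form E2 96 BC at offsets 4–6.
U+2866C → 4-byte form F0 A8 99 AC at offsets 7–10.
U+7CC42 → 4-byte form F1 BC B1 82 at offsets 11–14.
U+751B → 3-byte form E7 94 9B at offsets 15–17.
Offset 16 falls in char 5's range; it's byte 2 of E7 94 9B = 0x94.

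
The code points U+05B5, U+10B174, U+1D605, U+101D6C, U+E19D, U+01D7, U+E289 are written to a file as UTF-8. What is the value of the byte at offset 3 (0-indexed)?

0x8B

U+05B5 → 2-byte form D6 B5 at offsets 0–1.
U+10B174 → 4-byte form F4 8B 85 B4 at offsets 2–5.
Offset 3 falls in char 2's range; it's byte 2 of F4 8B 85 B4 = 0x8B.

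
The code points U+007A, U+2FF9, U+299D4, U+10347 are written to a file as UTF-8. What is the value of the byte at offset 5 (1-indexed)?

1-indexed offset 5 is 0-indexed offset 4.
U+007A → 1-byte form 7A at offsets 0–0.
U+2FF9 → 3-byte form E2 BF B9 at offsets 1–3.
U+299D4 → 4-byte form F0 A9 A7 94 at offsets 4–7.
Offset 4 falls in char 3's range; it's byte 1 of F0 A9 A7 94 = 0xF0.

0xF0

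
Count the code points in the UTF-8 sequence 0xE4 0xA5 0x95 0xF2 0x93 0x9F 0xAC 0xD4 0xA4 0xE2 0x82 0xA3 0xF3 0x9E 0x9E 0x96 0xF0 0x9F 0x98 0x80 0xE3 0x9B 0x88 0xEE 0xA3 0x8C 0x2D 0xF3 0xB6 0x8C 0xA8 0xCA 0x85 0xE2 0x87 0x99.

12

Byte at offset 0: 0xE4 = 11100100 → 3-byte char (#1). Advance 3.
Byte at offset 3: 0xF2 = 11110010 → 4-byte char (#2). Advance 4.
Byte at offset 7: 0xD4 = 11010100 → 2-byte char (#3). Advance 2.
Byte at offset 9: 0xE2 = 11100010 → 3-byte char (#4). Advance 3.
Byte at offset 12: 0xF3 = 11110011 → 4-byte char (#5). Advance 4.
Byte at offset 16: 0xF0 = 11110000 → 4-byte char (#6). Advance 4.
Byte at offset 20: 0xE3 = 11100011 → 3-byte char (#7). Advance 3.
Byte at offset 23: 0xEE = 11101110 → 3-byte char (#8). Advance 3.
Byte at offset 26: 0x2D = 00101101 → 1-byte char (#9). Advance 1.
Byte at offset 27: 0xF3 = 11110011 → 4-byte char (#10). Advance 4.
Byte at offset 31: 0xCA = 11001010 → 2-byte char (#11). Advance 2.
Byte at offset 33: 0xE2 = 11100010 → 3-byte char (#12). Advance 3.
Reached end at offset 36 after 12 code points.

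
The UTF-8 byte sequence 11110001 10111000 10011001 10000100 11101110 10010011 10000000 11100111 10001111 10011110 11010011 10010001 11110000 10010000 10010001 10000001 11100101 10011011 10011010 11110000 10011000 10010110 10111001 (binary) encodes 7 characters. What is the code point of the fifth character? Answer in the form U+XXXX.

Offset 0: leading byte 0xF1 = 11110001 → 4-byte char #1 = F1 B8 99 84.
Offset 4: leading byte 0xEE = 11101110 → 3-byte char #2 = EE 93 80.
Offset 7: leading byte 0xE7 = 11100111 → 3-byte char #3 = E7 8F 9E.
Offset 10: leading byte 0xD3 = 11010011 → 2-byte char #4 = D3 91.
Offset 12: leading byte 0xF0 = 11110000 → 4-byte char #5 = F0 90 91 81.
Leading byte 0xF0 = 11110000 matches 11110xxx → 4-byte sequence.
Byte 1: 0xF0 = 11110000, payload 000 (3 bits).
Byte 2: 0x90 = 10010000 (10xxxxxx ✓), payload 010000.
Byte 3: 0x91 = 10010001 (10xxxxxx ✓), payload 010001.
Byte 4: 0x81 = 10000001 (10xxxxxx ✓), payload 000001.
Concatenate: 000010000010001000001 = 0x10441 (21 bits → U+10441).

U+10441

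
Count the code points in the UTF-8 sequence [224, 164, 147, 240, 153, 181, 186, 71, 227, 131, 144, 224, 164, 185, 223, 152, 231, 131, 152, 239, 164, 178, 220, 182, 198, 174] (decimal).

Byte at offset 0: 0xE0 = 11100000 → 3-byte char (#1). Advance 3.
Byte at offset 3: 0xF0 = 11110000 → 4-byte char (#2). Advance 4.
Byte at offset 7: 0x47 = 01000111 → 1-byte char (#3). Advance 1.
Byte at offset 8: 0xE3 = 11100011 → 3-byte char (#4). Advance 3.
Byte at offset 11: 0xE0 = 11100000 → 3-byte char (#5). Advance 3.
Byte at offset 14: 0xDF = 11011111 → 2-byte char (#6). Advance 2.
Byte at offset 16: 0xE7 = 11100111 → 3-byte char (#7). Advance 3.
Byte at offset 19: 0xEF = 11101111 → 3-byte char (#8). Advance 3.
Byte at offset 22: 0xDC = 11011100 → 2-byte char (#9). Advance 2.
Byte at offset 24: 0xC6 = 11000110 → 2-byte char (#10). Advance 2.
Reached end at offset 26 after 10 code points.

10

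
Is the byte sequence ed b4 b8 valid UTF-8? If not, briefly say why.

Structurally a 3-byte sequence; payload = 0xDD38.
But 0xDD38 is in U+D800–U+DFFF, the surrogate range. Surrogates are not Unicode scalar values and are forbidden in UTF-8.

invalid (encodes a surrogate (U+D800–U+DFFF))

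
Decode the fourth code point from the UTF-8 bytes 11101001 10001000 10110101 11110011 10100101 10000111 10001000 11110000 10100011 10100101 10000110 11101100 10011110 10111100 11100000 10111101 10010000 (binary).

U+C7BC

Offset 0: leading byte 0xE9 = 11101001 → 3-byte char #1 = E9 88 B5.
Offset 3: leading byte 0xF3 = 11110011 → 4-byte char #2 = F3 A5 87 88.
Offset 7: leading byte 0xF0 = 11110000 → 4-byte char #3 = F0 A3 A5 86.
Offset 11: leading byte 0xEC = 11101100 → 3-byte char #4 = EC 9E BC.
Leading byte 0xEC = 11101100 matches 1110xxxx → 3-byte sequence.
Byte 1: 0xEC = 11101100, payload 1100 (4 bits).
Byte 2: 0x9E = 10011110 (10xxxxxx ✓), payload 011110.
Byte 3: 0xBC = 10111100 (10xxxxxx ✓), payload 111100.
Concatenate: 1100011110111100 = 0xC7BC (16 bits → U+C7BC).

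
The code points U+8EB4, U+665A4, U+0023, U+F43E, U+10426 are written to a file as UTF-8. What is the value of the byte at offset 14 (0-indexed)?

0xA6

U+8EB4 → 3-byte form E8 BA B4 at offsets 0–2.
U+665A4 → 4-byte form F1 A6 96 A4 at offsets 3–6.
U+0023 → 1-byte form 23 at offsets 7–7.
U+F43E → 3-byte form EF 90 BE at offsets 8–10.
U+10426 → 4-byte form F0 90 90 A6 at offsets 11–14.
Offset 14 falls in char 5's range; it's byte 4 of F0 90 90 A6 = 0xA6.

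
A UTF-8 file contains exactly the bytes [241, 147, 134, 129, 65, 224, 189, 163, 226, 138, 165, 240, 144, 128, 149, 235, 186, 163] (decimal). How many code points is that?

Byte at offset 0: 0xF1 = 11110001 → 4-byte char (#1). Advance 4.
Byte at offset 4: 0x41 = 01000001 → 1-byte char (#2). Advance 1.
Byte at offset 5: 0xE0 = 11100000 → 3-byte char (#3). Advance 3.
Byte at offset 8: 0xE2 = 11100010 → 3-byte char (#4). Advance 3.
Byte at offset 11: 0xF0 = 11110000 → 4-byte char (#5). Advance 4.
Byte at offset 15: 0xEB = 11101011 → 3-byte char (#6). Advance 3.
Reached end at offset 18 after 6 code points.

6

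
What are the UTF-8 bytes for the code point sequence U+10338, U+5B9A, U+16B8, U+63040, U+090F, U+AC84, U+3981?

U+10338: 4-byte form → F0 90 8C B8.
U+5B9A: 3-byte form → E5 AE 9A.
U+16B8: 3-byte form → E1 9A B8.
U+63040: 4-byte form → F1 A3 81 80.
U+090F: 3-byte form → E0 A4 8F.
U+AC84: 3-byte form → EA B2 84.
U+3981: 3-byte form → E3 A6 81.
Concatenated (23 bytes): F0 90 8C B8 E5 AE 9A E1 9A B8 F1 A3 81 80 E0 A4 8F EA B2 84 E3 A6 81.

F0 90 8C B8 E5 AE 9A E1 9A B8 F1 A3 81 80 E0 A4 8F EA B2 84 E3 A6 81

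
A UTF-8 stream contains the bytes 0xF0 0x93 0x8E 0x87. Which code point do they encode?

U+13387

Leading byte 0xF0 = 11110000 matches 11110xxx → 4-byte sequence.
Byte 1: 0xF0 = 11110000, payload 000 (3 bits).
Byte 2: 0x93 = 10010011 (10xxxxxx ✓), payload 010011.
Byte 3: 0x8E = 10001110 (10xxxxxx ✓), payload 001110.
Byte 4: 0x87 = 10000111 (10xxxxxx ✓), payload 000111.
Concatenate: 000010011001110000111 = 0x13387 (21 bits → U+13387).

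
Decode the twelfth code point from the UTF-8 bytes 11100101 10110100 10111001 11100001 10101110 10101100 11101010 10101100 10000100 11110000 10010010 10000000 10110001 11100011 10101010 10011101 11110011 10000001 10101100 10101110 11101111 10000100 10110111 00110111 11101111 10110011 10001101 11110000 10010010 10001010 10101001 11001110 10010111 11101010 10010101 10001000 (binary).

U+A548

Offset 0: leading byte 0xE5 = 11100101 → 3-byte char #1 = E5 B4 B9.
Offset 3: leading byte 0xE1 = 11100001 → 3-byte char #2 = E1 AE AC.
Offset 6: leading byte 0xEA = 11101010 → 3-byte char #3 = EA AC 84.
Offset 9: leading byte 0xF0 = 11110000 → 4-byte char #4 = F0 92 80 B1.
Offset 13: leading byte 0xE3 = 11100011 → 3-byte char #5 = E3 AA 9D.
Offset 16: leading byte 0xF3 = 11110011 → 4-byte char #6 = F3 81 AC AE.
Offset 20: leading byte 0xEF = 11101111 → 3-byte char #7 = EF 84 B7.
Offset 23: leading byte 0x37 = 00110111 → 1-byte char #8 = 37.
Offset 24: leading byte 0xEF = 11101111 → 3-byte char #9 = EF B3 8D.
Offset 27: leading byte 0xF0 = 11110000 → 4-byte char #10 = F0 92 8A A9.
Offset 31: leading byte 0xCE = 11001110 → 2-byte char #11 = CE 97.
Offset 33: leading byte 0xEA = 11101010 → 3-byte char #12 = EA 95 88.
Leading byte 0xEA = 11101010 matches 1110xxxx → 3-byte sequence.
Byte 1: 0xEA = 11101010, payload 1010 (4 bits).
Byte 2: 0x95 = 10010101 (10xxxxxx ✓), payload 010101.
Byte 3: 0x88 = 10001000 (10xxxxxx ✓), payload 001000.
Concatenate: 1010010101001000 = 0xA548 (16 bits → U+A548).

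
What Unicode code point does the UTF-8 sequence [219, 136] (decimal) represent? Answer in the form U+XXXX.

U+06C8

Leading byte 0xDB = 11011011 matches 110xxxxx → 2-byte sequence.
Byte 1: 0xDB = 11011011, payload 11011 (5 bits).
Byte 2: 0x88 = 10001000 (10xxxxxx ✓), payload 001000.
Concatenate: 11011001000 = 0x6C8 (11 bits → U+06C8).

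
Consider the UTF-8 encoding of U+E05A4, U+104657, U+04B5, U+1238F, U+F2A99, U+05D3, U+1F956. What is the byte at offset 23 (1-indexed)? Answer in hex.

0xA5

1-indexed offset 23 is 0-indexed offset 22.
U+E05A4 → 4-byte form F3 A0 96 A4 at offsets 0–3.
U+104657 → 4-byte form F4 84 99 97 at offsets 4–7.
U+04B5 → 2-byte form D2 B5 at offsets 8–9.
U+1238F → 4-byte form F0 92 8E 8F at offsets 10–13.
U+F2A99 → 4-byte form F3 B2 AA 99 at offsets 14–17.
U+05D3 → 2-byte form D7 93 at offsets 18–19.
U+1F956 → 4-byte form F0 9F A5 96 at offsets 20–23.
Offset 22 falls in char 7's range; it's byte 3 of F0 9F A5 96 = 0xA5.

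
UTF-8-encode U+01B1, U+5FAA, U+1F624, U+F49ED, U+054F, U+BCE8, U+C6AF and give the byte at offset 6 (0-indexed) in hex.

U+01B1 → 2-byte form C6 B1 at offsets 0–1.
U+5FAA → 3-byte form E5 BE AA at offsets 2–4.
U+1F624 → 4-byte form F0 9F 98 A4 at offsets 5–8.
Offset 6 falls in char 3's range; it's byte 2 of F0 9F 98 A4 = 0x9F.

0x9F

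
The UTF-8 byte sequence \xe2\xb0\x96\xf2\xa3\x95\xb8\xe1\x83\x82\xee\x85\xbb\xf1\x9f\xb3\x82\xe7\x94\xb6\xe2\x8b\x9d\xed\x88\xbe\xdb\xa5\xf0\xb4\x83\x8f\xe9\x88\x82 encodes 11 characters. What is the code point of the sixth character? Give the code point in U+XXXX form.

U+7536

Offset 0: leading byte 0xE2 = 11100010 → 3-byte char #1 = E2 B0 96.
Offset 3: leading byte 0xF2 = 11110010 → 4-byte char #2 = F2 A3 95 B8.
Offset 7: leading byte 0xE1 = 11100001 → 3-byte char #3 = E1 83 82.
Offset 10: leading byte 0xEE = 11101110 → 3-byte char #4 = EE 85 BB.
Offset 13: leading byte 0xF1 = 11110001 → 4-byte char #5 = F1 9F B3 82.
Offset 17: leading byte 0xE7 = 11100111 → 3-byte char #6 = E7 94 B6.
Leading byte 0xE7 = 11100111 matches 1110xxxx → 3-byte sequence.
Byte 1: 0xE7 = 11100111, payload 0111 (4 bits).
Byte 2: 0x94 = 10010100 (10xxxxxx ✓), payload 010100.
Byte 3: 0xB6 = 10110110 (10xxxxxx ✓), payload 110110.
Concatenate: 0111010100110110 = 0x7536 (16 bits → U+7536).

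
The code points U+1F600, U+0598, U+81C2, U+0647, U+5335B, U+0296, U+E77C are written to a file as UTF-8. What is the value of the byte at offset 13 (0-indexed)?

U+1F600 → 4-byte form F0 9F 98 80 at offsets 0–3.
U+0598 → 2-byte form D6 98 at offsets 4–5.
U+81C2 → 3-byte form E8 87 82 at offsets 6–8.
U+0647 → 2-byte form D9 87 at offsets 9–10.
U+5335B → 4-byte form F1 93 8D 9B at offsets 11–14.
Offset 13 falls in char 5's range; it's byte 3 of F1 93 8D 9B = 0x8D.

0x8D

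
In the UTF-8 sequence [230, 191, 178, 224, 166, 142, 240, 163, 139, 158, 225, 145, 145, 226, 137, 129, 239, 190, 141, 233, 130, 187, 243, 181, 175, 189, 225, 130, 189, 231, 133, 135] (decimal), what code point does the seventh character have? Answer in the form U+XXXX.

U+90BB

Offset 0: leading byte 0xE6 = 11100110 → 3-byte char #1 = E6 BF B2.
Offset 3: leading byte 0xE0 = 11100000 → 3-byte char #2 = E0 A6 8E.
Offset 6: leading byte 0xF0 = 11110000 → 4-byte char #3 = F0 A3 8B 9E.
Offset 10: leading byte 0xE1 = 11100001 → 3-byte char #4 = E1 91 91.
Offset 13: leading byte 0xE2 = 11100010 → 3-byte char #5 = E2 89 81.
Offset 16: leading byte 0xEF = 11101111 → 3-byte char #6 = EF BE 8D.
Offset 19: leading byte 0xE9 = 11101001 → 3-byte char #7 = E9 82 BB.
Leading byte 0xE9 = 11101001 matches 1110xxxx → 3-byte sequence.
Byte 1: 0xE9 = 11101001, payload 1001 (4 bits).
Byte 2: 0x82 = 10000010 (10xxxxxx ✓), payload 000010.
Byte 3: 0xBB = 10111011 (10xxxxxx ✓), payload 111011.
Concatenate: 1001000010111011 = 0x90BB (16 bits → U+90BB).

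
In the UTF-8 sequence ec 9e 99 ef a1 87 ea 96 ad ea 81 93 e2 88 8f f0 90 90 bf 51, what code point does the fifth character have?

Offset 0: leading byte 0xEC = 11101100 → 3-byte char #1 = EC 9E 99.
Offset 3: leading byte 0xEF = 11101111 → 3-byte char #2 = EF A1 87.
Offset 6: leading byte 0xEA = 11101010 → 3-byte char #3 = EA 96 AD.
Offset 9: leading byte 0xEA = 11101010 → 3-byte char #4 = EA 81 93.
Offset 12: leading byte 0xE2 = 11100010 → 3-byte char #5 = E2 88 8F.
Leading byte 0xE2 = 11100010 matches 1110xxxx → 3-byte sequence.
Byte 1: 0xE2 = 11100010, payload 0010 (4 bits).
Byte 2: 0x88 = 10001000 (10xxxxxx ✓), payload 001000.
Byte 3: 0x8F = 10001111 (10xxxxxx ✓), payload 001111.
Concatenate: 0010001000001111 = 0x220F (16 bits → U+220F).

U+220F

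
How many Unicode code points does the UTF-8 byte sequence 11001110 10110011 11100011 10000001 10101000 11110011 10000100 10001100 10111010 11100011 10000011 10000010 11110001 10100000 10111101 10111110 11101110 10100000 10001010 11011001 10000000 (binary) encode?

7

Byte at offset 0: 0xCE = 11001110 → 2-byte char (#1). Advance 2.
Byte at offset 2: 0xE3 = 11100011 → 3-byte char (#2). Advance 3.
Byte at offset 5: 0xF3 = 11110011 → 4-byte char (#3). Advance 4.
Byte at offset 9: 0xE3 = 11100011 → 3-byte char (#4). Advance 3.
Byte at offset 12: 0xF1 = 11110001 → 4-byte char (#5). Advance 4.
Byte at offset 16: 0xEE = 11101110 → 3-byte char (#6). Advance 3.
Byte at offset 19: 0xD9 = 11011001 → 2-byte char (#7). Advance 2.
Reached end at offset 21 after 7 code points.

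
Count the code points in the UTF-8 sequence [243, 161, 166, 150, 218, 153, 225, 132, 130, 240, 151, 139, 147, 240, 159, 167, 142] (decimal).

Byte at offset 0: 0xF3 = 11110011 → 4-byte char (#1). Advance 4.
Byte at offset 4: 0xDA = 11011010 → 2-byte char (#2). Advance 2.
Byte at offset 6: 0xE1 = 11100001 → 3-byte char (#3). Advance 3.
Byte at offset 9: 0xF0 = 11110000 → 4-byte char (#4). Advance 4.
Byte at offset 13: 0xF0 = 11110000 → 4-byte char (#5). Advance 4.
Reached end at offset 17 after 5 code points.

5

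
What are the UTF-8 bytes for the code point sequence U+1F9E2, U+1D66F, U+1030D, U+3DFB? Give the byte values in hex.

F0 9F A7 A2 F0 9D 99 AF F0 90 8C 8D E3 B7 BB

U+1F9E2: 4-byte form → F0 9F A7 A2.
U+1D66F: 4-byte form → F0 9D 99 AF.
U+1030D: 4-byte form → F0 90 8C 8D.
U+3DFB: 3-byte form → E3 B7 BB.
Concatenated (15 bytes): F0 9F A7 A2 F0 9D 99 AF F0 90 8C 8D E3 B7 BB.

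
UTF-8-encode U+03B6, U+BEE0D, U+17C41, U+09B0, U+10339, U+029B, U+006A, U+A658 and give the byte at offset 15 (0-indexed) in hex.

U+03B6 → 2-byte form CE B6 at offsets 0–1.
U+BEE0D → 4-byte form F2 BE B8 8D at offsets 2–5.
U+17C41 → 4-byte form F0 97 B1 81 at offsets 6–9.
U+09B0 → 3-byte form E0 A6 B0 at offsets 10–12.
U+10339 → 4-byte form F0 90 8C B9 at offsets 13–16.
Offset 15 falls in char 5's range; it's byte 3 of F0 90 8C B9 = 0x8C.

0x8C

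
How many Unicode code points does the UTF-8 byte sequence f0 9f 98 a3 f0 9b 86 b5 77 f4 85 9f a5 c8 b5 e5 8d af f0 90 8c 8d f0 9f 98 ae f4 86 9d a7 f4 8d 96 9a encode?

10

Byte at offset 0: 0xF0 = 11110000 → 4-byte char (#1). Advance 4.
Byte at offset 4: 0xF0 = 11110000 → 4-byte char (#2). Advance 4.
Byte at offset 8: 0x77 = 01110111 → 1-byte char (#3). Advance 1.
Byte at offset 9: 0xF4 = 11110100 → 4-byte char (#4). Advance 4.
Byte at offset 13: 0xC8 = 11001000 → 2-byte char (#5). Advance 2.
Byte at offset 15: 0xE5 = 11100101 → 3-byte char (#6). Advance 3.
Byte at offset 18: 0xF0 = 11110000 → 4-byte char (#7). Advance 4.
Byte at offset 22: 0xF0 = 11110000 → 4-byte char (#8). Advance 4.
Byte at offset 26: 0xF4 = 11110100 → 4-byte char (#9). Advance 4.
Byte at offset 30: 0xF4 = 11110100 → 4-byte char (#10). Advance 4.
Reached end at offset 34 after 10 code points.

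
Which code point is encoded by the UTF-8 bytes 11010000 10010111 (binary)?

U+0417

Leading byte 0xD0 = 11010000 matches 110xxxxx → 2-byte sequence.
Byte 1: 0xD0 = 11010000, payload 10000 (5 bits).
Byte 2: 0x97 = 10010111 (10xxxxxx ✓), payload 010111.
Concatenate: 10000010111 = 0x417 (11 bits → U+0417).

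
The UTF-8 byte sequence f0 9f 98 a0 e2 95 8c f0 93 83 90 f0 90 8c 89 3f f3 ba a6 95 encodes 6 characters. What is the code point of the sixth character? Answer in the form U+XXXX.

Offset 0: leading byte 0xF0 = 11110000 → 4-byte char #1 = F0 9F 98 A0.
Offset 4: leading byte 0xE2 = 11100010 → 3-byte char #2 = E2 95 8C.
Offset 7: leading byte 0xF0 = 11110000 → 4-byte char #3 = F0 93 83 90.
Offset 11: leading byte 0xF0 = 11110000 → 4-byte char #4 = F0 90 8C 89.
Offset 15: leading byte 0x3F = 00111111 → 1-byte char #5 = 3F.
Offset 16: leading byte 0xF3 = 11110011 → 4-byte char #6 = F3 BA A6 95.
Leading byte 0xF3 = 11110011 matches 11110xxx → 4-byte sequence.
Byte 1: 0xF3 = 11110011, payload 011 (3 bits).
Byte 2: 0xBA = 10111010 (10xxxxxx ✓), payload 111010.
Byte 3: 0xA6 = 10100110 (10xxxxxx ✓), payload 100110.
Byte 4: 0x95 = 10010101 (10xxxxxx ✓), payload 010101.
Concatenate: 011111010100110010101 = 0xFA995 (21 bits → U+FA995).

U+FA995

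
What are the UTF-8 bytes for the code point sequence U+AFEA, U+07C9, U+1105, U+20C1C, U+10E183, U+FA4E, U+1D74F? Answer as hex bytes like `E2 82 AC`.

U+AFEA: 3-byte form → EA BF AA.
U+07C9: 2-byte form → DF 89.
U+1105: 3-byte form → E1 84 85.
U+20C1C: 4-byte form → F0 A0 B0 9C.
U+10E183: 4-byte form → F4 8E 86 83.
U+FA4E: 3-byte form → EF A9 8E.
U+1D74F: 4-byte form → F0 9D 9D 8F.
Concatenated (23 bytes): EA BF AA DF 89 E1 84 85 F0 A0 B0 9C F4 8E 86 83 EF A9 8E F0 9D 9D 8F.

EA BF AA DF 89 E1 84 85 F0 A0 B0 9C F4 8E 86 83 EF A9 8E F0 9D 9D 8F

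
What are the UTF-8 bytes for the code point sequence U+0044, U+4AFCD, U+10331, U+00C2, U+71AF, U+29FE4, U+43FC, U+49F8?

44 F1 8A BF 8D F0 90 8C B1 C3 82 E7 86 AF F0 A9 BF A4 E4 8F BC E4 A7 B8

U+0044: 1-byte form → 44.
U+4AFCD: 4-byte form → F1 8A BF 8D.
U+10331: 4-byte form → F0 90 8C B1.
U+00C2: 2-byte form → C3 82.
U+71AF: 3-byte form → E7 86 AF.
U+29FE4: 4-byte form → F0 A9 BF A4.
U+43FC: 3-byte form → E4 8F BC.
U+49F8: 3-byte form → E4 A7 B8.
Concatenated (24 bytes): 44 F1 8A BF 8D F0 90 8C B1 C3 82 E7 86 AF F0 A9 BF A4 E4 8F BC E4 A7 B8.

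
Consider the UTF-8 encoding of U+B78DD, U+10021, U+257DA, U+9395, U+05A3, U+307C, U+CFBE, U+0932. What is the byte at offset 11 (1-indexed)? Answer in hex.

1-indexed offset 11 is 0-indexed offset 10.
U+B78DD → 4-byte form F2 B7 A3 9D at offsets 0–3.
U+10021 → 4-byte form F0 90 80 A1 at offsets 4–7.
U+257DA → 4-byte form F0 A5 9F 9A at offsets 8–11.
Offset 10 falls in char 3's range; it's byte 3 of F0 A5 9F 9A = 0x9F.

0x9F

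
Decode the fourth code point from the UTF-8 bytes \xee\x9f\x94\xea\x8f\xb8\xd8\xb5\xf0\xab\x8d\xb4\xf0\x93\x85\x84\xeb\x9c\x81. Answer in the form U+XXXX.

U+2B374

Offset 0: leading byte 0xEE = 11101110 → 3-byte char #1 = EE 9F 94.
Offset 3: leading byte 0xEA = 11101010 → 3-byte char #2 = EA 8F B8.
Offset 6: leading byte 0xD8 = 11011000 → 2-byte char #3 = D8 B5.
Offset 8: leading byte 0xF0 = 11110000 → 4-byte char #4 = F0 AB 8D B4.
Leading byte 0xF0 = 11110000 matches 11110xxx → 4-byte sequence.
Byte 1: 0xF0 = 11110000, payload 000 (3 bits).
Byte 2: 0xAB = 10101011 (10xxxxxx ✓), payload 101011.
Byte 3: 0x8D = 10001101 (10xxxxxx ✓), payload 001101.
Byte 4: 0xB4 = 10110100 (10xxxxxx ✓), payload 110100.
Concatenate: 000101011001101110100 = 0x2B374 (21 bits → U+2B374).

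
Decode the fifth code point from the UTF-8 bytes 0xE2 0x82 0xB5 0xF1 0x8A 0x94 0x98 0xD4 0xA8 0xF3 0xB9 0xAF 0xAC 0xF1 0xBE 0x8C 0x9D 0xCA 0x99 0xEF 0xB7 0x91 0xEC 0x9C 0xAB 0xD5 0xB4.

Offset 0: leading byte 0xE2 = 11100010 → 3-byte char #1 = E2 82 B5.
Offset 3: leading byte 0xF1 = 11110001 → 4-byte char #2 = F1 8A 94 98.
Offset 7: leading byte 0xD4 = 11010100 → 2-byte char #3 = D4 A8.
Offset 9: leading byte 0xF3 = 11110011 → 4-byte char #4 = F3 B9 AF AC.
Offset 13: leading byte 0xF1 = 11110001 → 4-byte char #5 = F1 BE 8C 9D.
Leading byte 0xF1 = 11110001 matches 11110xxx → 4-byte sequence.
Byte 1: 0xF1 = 11110001, payload 001 (3 bits).
Byte 2: 0xBE = 10111110 (10xxxxxx ✓), payload 111110.
Byte 3: 0x8C = 10001100 (10xxxxxx ✓), payload 001100.
Byte 4: 0x9D = 10011101 (10xxxxxx ✓), payload 011101.
Concatenate: 001111110001100011101 = 0x7E31D (21 bits → U+7E31D).

U+7E31D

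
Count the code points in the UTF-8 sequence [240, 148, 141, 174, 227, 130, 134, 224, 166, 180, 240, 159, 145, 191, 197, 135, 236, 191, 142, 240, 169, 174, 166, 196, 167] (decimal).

8

Byte at offset 0: 0xF0 = 11110000 → 4-byte char (#1). Advance 4.
Byte at offset 4: 0xE3 = 11100011 → 3-byte char (#2). Advance 3.
Byte at offset 7: 0xE0 = 11100000 → 3-byte char (#3). Advance 3.
Byte at offset 10: 0xF0 = 11110000 → 4-byte char (#4). Advance 4.
Byte at offset 14: 0xC5 = 11000101 → 2-byte char (#5). Advance 2.
Byte at offset 16: 0xEC = 11101100 → 3-byte char (#6). Advance 3.
Byte at offset 19: 0xF0 = 11110000 → 4-byte char (#7). Advance 4.
Byte at offset 23: 0xC4 = 11000100 → 2-byte char (#8). Advance 2.
Reached end at offset 25 after 8 code points.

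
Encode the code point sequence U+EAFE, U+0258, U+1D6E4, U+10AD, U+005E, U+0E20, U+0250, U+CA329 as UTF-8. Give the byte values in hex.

EE AB BE C9 98 F0 9D 9B A4 E1 82 AD 5E E0 B8 A0 C9 90 F3 8A 8C A9

U+EAFE: 3-byte form → EE AB BE.
U+0258: 2-byte form → C9 98.
U+1D6E4: 4-byte form → F0 9D 9B A4.
U+10AD: 3-byte form → E1 82 AD.
U+005E: 1-byte form → 5E.
U+0E20: 3-byte form → E0 B8 A0.
U+0250: 2-byte form → C9 90.
U+CA329: 4-byte form → F3 8A 8C A9.
Concatenated (22 bytes): EE AB BE C9 98 F0 9D 9B A4 E1 82 AD 5E E0 B8 A0 C9 90 F3 8A 8C A9.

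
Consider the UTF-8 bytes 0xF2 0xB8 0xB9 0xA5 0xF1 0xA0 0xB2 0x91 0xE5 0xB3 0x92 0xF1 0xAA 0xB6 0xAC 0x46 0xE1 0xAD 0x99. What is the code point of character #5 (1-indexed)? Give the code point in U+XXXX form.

Offset 0: leading byte 0xF2 = 11110010 → 4-byte char #1 = F2 B8 B9 A5.
Offset 4: leading byte 0xF1 = 11110001 → 4-byte char #2 = F1 A0 B2 91.
Offset 8: leading byte 0xE5 = 11100101 → 3-byte char #3 = E5 B3 92.
Offset 11: leading byte 0xF1 = 11110001 → 4-byte char #4 = F1 AA B6 AC.
Offset 15: leading byte 0x46 = 01000110 → 1-byte char #5 = 46.
Leading byte 0x46 = 01000110 matches 0xxxxxxx → 1-byte sequence.
Byte 1: 0x46 = 01000110, payload 1000110 (7 bits).
Concatenate: 1000110 = 0x46 (7 bits → U+0046).

U+0046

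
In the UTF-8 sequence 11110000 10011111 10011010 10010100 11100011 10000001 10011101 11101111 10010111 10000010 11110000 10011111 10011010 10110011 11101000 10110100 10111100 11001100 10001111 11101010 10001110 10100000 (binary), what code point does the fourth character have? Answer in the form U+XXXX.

Offset 0: leading byte 0xF0 = 11110000 → 4-byte char #1 = F0 9F 9A 94.
Offset 4: leading byte 0xE3 = 11100011 → 3-byte char #2 = E3 81 9D.
Offset 7: leading byte 0xEF = 11101111 → 3-byte char #3 = EF 97 82.
Offset 10: leading byte 0xF0 = 11110000 → 4-byte char #4 = F0 9F 9A B3.
Leading byte 0xF0 = 11110000 matches 11110xxx → 4-byte sequence.
Byte 1: 0xF0 = 11110000, payload 000 (3 bits).
Byte 2: 0x9F = 10011111 (10xxxxxx ✓), payload 011111.
Byte 3: 0x9A = 10011010 (10xxxxxx ✓), payload 011010.
Byte 4: 0xB3 = 10110011 (10xxxxxx ✓), payload 110011.
Concatenate: 000011111011010110011 = 0x1F6B3 (21 bits → U+1F6B3).

U+1F6B3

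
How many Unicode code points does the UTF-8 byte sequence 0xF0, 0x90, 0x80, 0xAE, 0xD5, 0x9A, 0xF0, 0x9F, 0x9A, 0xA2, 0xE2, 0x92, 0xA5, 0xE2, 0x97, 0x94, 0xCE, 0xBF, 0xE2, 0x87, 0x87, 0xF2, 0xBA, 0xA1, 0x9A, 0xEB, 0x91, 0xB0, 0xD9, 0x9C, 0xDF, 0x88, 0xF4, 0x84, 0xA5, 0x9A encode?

12

Byte at offset 0: 0xF0 = 11110000 → 4-byte char (#1). Advance 4.
Byte at offset 4: 0xD5 = 11010101 → 2-byte char (#2). Advance 2.
Byte at offset 6: 0xF0 = 11110000 → 4-byte char (#3). Advance 4.
Byte at offset 10: 0xE2 = 11100010 → 3-byte char (#4). Advance 3.
Byte at offset 13: 0xE2 = 11100010 → 3-byte char (#5). Advance 3.
Byte at offset 16: 0xCE = 11001110 → 2-byte char (#6). Advance 2.
Byte at offset 18: 0xE2 = 11100010 → 3-byte char (#7). Advance 3.
Byte at offset 21: 0xF2 = 11110010 → 4-byte char (#8). Advance 4.
Byte at offset 25: 0xEB = 11101011 → 3-byte char (#9). Advance 3.
Byte at offset 28: 0xD9 = 11011001 → 2-byte char (#10). Advance 2.
Byte at offset 30: 0xDF = 11011111 → 2-byte char (#11). Advance 2.
Byte at offset 32: 0xF4 = 11110100 → 4-byte char (#12). Advance 4.
Reached end at offset 36 after 12 code points.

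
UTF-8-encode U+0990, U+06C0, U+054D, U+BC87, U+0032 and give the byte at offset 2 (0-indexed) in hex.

0x90

U+0990 → 3-byte form E0 A6 90 at offsets 0–2.
Offset 2 falls in char 1's range; it's byte 3 of E0 A6 90 = 0x90.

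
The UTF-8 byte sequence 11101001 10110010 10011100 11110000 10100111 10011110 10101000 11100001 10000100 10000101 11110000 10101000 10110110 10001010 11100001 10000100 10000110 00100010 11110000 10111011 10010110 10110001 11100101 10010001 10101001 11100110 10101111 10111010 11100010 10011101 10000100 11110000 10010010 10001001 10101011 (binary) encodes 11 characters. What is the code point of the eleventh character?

U+1226B

Offset 0: leading byte 0xE9 = 11101001 → 3-byte char #1 = E9 B2 9C.
Offset 3: leading byte 0xF0 = 11110000 → 4-byte char #2 = F0 A7 9E A8.
Offset 7: leading byte 0xE1 = 11100001 → 3-byte char #3 = E1 84 85.
Offset 10: leading byte 0xF0 = 11110000 → 4-byte char #4 = F0 A8 B6 8A.
Offset 14: leading byte 0xE1 = 11100001 → 3-byte char #5 = E1 84 86.
Offset 17: leading byte 0x22 = 00100010 → 1-byte char #6 = 22.
Offset 18: leading byte 0xF0 = 11110000 → 4-byte char #7 = F0 BB 96 B1.
Offset 22: leading byte 0xE5 = 11100101 → 3-byte char #8 = E5 91 A9.
Offset 25: leading byte 0xE6 = 11100110 → 3-byte char #9 = E6 AF BA.
Offset 28: leading byte 0xE2 = 11100010 → 3-byte char #10 = E2 9D 84.
Offset 31: leading byte 0xF0 = 11110000 → 4-byte char #11 = F0 92 89 AB.
Leading byte 0xF0 = 11110000 matches 11110xxx → 4-byte sequence.
Byte 1: 0xF0 = 11110000, payload 000 (3 bits).
Byte 2: 0x92 = 10010010 (10xxxxxx ✓), payload 010010.
Byte 3: 0x89 = 10001001 (10xxxxxx ✓), payload 001001.
Byte 4: 0xAB = 10101011 (10xxxxxx ✓), payload 101011.
Concatenate: 000010010001001101011 = 0x1226B (21 bits → U+1226B).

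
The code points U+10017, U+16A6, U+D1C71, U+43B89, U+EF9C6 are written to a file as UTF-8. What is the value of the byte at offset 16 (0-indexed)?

U+10017 → 4-byte form F0 90 80 97 at offsets 0–3.
U+16A6 → 3-byte form E1 9A A6 at offsets 4–6.
U+D1C71 → 4-byte form F3 91 B1 B1 at offsets 7–10.
U+43B89 → 4-byte form F1 83 AE 89 at offsets 11–14.
U+EF9C6 → 4-byte form F3 AF A7 86 at offsets 15–18.
Offset 16 falls in char 5's range; it's byte 2 of F3 AF A7 86 = 0xAF.

0xAF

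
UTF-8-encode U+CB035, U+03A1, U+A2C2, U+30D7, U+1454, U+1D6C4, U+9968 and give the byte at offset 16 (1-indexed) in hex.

1-indexed offset 16 is 0-indexed offset 15.
U+CB035 → 4-byte form F3 8B 80 B5 at offsets 0–3.
U+03A1 → 2-byte form CE A1 at offsets 4–5.
U+A2C2 → 3-byte form EA 8B 82 at offsets 6–8.
U+30D7 → 3-byte form E3 83 97 at offsets 9–11.
U+1454 → 3-byte form E1 91 94 at offsets 12–14.
U+1D6C4 → 4-byte form F0 9D 9B 84 at offsets 15–18.
Offset 15 falls in char 6's range; it's byte 1 of F0 9D 9B 84 = 0xF0.

0xF0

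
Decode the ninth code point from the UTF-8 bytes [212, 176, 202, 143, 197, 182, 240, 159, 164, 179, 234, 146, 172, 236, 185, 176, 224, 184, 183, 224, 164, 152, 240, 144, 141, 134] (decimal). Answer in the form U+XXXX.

Offset 0: leading byte 0xD4 = 11010100 → 2-byte char #1 = D4 B0.
Offset 2: leading byte 0xCA = 11001010 → 2-byte char #2 = CA 8F.
Offset 4: leading byte 0xC5 = 11000101 → 2-byte char #3 = C5 B6.
Offset 6: leading byte 0xF0 = 11110000 → 4-byte char #4 = F0 9F A4 B3.
Offset 10: leading byte 0xEA = 11101010 → 3-byte char #5 = EA 92 AC.
Offset 13: leading byte 0xEC = 11101100 → 3-byte char #6 = EC B9 B0.
Offset 16: leading byte 0xE0 = 11100000 → 3-byte char #7 = E0 B8 B7.
Offset 19: leading byte 0xE0 = 11100000 → 3-byte char #8 = E0 A4 98.
Offset 22: leading byte 0xF0 = 11110000 → 4-byte char #9 = F0 90 8D 86.
Leading byte 0xF0 = 11110000 matches 11110xxx → 4-byte sequence.
Byte 1: 0xF0 = 11110000, payload 000 (3 bits).
Byte 2: 0x90 = 10010000 (10xxxxxx ✓), payload 010000.
Byte 3: 0x8D = 10001101 (10xxxxxx ✓), payload 001101.
Byte 4: 0x86 = 10000110 (10xxxxxx ✓), payload 000110.
Concatenate: 000010000001101000110 = 0x10346 (21 bits → U+10346).

U+10346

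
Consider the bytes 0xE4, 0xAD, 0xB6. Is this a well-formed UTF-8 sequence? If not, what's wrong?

valid

Leading byte 0xE4 = 11100100 → 3-byte form.
Continuation bytes 0xAD=10101101, 0xB6=10110110 all match 10xxxxxx.
Decoded value 0x4B76 is ≥ 0x800 (shortest form) and not a surrogate.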